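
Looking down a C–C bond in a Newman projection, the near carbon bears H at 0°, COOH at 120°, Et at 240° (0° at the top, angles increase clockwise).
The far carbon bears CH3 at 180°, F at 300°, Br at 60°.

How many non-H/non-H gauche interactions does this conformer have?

4

Non-H gauche pairs: COOH(120°)/CH3(180°); COOH(120°)/Br(60°); Et(240°)/CH3(180°); Et(240°)/F(300°) — 4 interactions.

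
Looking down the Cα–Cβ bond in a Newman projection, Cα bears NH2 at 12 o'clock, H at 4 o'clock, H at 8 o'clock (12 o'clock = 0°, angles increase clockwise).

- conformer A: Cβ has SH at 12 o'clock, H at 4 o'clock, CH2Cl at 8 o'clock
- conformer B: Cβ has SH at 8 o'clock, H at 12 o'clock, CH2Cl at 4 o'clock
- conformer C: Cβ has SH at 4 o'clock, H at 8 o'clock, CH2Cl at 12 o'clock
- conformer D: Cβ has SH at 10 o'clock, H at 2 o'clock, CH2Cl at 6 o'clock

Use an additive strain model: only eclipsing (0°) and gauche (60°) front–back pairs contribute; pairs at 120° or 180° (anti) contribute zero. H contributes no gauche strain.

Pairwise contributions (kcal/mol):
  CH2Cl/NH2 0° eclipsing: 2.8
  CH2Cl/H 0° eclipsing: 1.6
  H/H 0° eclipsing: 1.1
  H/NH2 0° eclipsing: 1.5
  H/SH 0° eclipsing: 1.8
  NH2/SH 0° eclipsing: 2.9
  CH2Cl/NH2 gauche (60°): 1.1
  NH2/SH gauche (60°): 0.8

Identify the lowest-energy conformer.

A is eclipsed. NH2 at 0° is eclipsed with SH at 0° (2.9); H at 120° is eclipsed with H at 120° (1.1); H at 240° is eclipsed with CH2Cl at 240° (1.6). Total 5.6 kcal/mol.
B is eclipsed. NH2 at 0° is eclipsed with H at 0° (1.5); H at 120° is eclipsed with CH2Cl at 120° (1.6); H at 240° is eclipsed with SH at 240° (1.8). Total 4.9 kcal/mol.
C is eclipsed. NH2 at 0° is eclipsed with CH2Cl at 0° (2.8); H at 120° is eclipsed with SH at 120° (1.8); H at 240° is eclipsed with H at 240° (1.1). Total 5.7 kcal/mol.
D is staggered. NH2 at 0° is gauche with SH at 300° (0.8). Total 0.8 kcal/mol.
D has the lowest total (0.8 kcal/mol).

D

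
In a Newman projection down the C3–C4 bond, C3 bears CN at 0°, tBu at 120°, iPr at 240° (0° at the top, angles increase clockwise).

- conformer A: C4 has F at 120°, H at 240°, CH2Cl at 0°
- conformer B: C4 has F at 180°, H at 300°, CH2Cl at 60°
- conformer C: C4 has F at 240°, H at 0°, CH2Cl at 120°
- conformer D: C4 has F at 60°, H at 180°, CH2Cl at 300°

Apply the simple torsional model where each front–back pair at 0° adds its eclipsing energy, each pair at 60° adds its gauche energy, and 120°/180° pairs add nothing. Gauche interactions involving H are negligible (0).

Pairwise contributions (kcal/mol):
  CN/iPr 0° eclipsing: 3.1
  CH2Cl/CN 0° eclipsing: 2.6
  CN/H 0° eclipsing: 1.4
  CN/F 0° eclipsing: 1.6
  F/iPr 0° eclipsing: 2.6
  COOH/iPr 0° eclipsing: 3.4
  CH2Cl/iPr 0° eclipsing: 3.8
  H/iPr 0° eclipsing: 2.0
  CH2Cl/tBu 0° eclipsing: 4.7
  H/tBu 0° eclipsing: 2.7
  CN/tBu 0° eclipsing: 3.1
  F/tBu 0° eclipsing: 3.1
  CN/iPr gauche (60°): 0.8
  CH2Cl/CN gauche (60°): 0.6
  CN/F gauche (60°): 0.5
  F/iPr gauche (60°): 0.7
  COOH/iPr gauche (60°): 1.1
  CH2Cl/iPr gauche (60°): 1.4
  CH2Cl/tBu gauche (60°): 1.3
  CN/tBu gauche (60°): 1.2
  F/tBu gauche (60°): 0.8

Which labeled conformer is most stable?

D

A is eclipsed. CN at 0° is eclipsed with CH2Cl at 0° (2.6); tBu at 120° is eclipsed with F at 120° (3.1); iPr at 240° is eclipsed with H at 240° (2.0). Total 7.7 kcal/mol.
B is staggered. CN at 0° is gauche with CH2Cl at 60° (0.6); tBu at 120° is gauche with F at 180° (0.8); tBu at 120° is gauche with CH2Cl at 60° (1.3); iPr at 240° is gauche with F at 180° (0.7). Total 3.4 kcal/mol.
C is eclipsed. CN at 0° is eclipsed with H at 0° (1.4); tBu at 120° is eclipsed with CH2Cl at 120° (4.7); iPr at 240° is eclipsed with F at 240° (2.6). Total 8.7 kcal/mol.
D is staggered. CN at 0° is gauche with F at 60° (0.5); CN at 0° is gauche with CH2Cl at 300° (0.6); tBu at 120° is gauche with F at 60° (0.8); iPr at 240° is gauche with CH2Cl at 300° (1.4). Total 3.3 kcal/mol.
D has the lowest total (3.3 kcal/mol).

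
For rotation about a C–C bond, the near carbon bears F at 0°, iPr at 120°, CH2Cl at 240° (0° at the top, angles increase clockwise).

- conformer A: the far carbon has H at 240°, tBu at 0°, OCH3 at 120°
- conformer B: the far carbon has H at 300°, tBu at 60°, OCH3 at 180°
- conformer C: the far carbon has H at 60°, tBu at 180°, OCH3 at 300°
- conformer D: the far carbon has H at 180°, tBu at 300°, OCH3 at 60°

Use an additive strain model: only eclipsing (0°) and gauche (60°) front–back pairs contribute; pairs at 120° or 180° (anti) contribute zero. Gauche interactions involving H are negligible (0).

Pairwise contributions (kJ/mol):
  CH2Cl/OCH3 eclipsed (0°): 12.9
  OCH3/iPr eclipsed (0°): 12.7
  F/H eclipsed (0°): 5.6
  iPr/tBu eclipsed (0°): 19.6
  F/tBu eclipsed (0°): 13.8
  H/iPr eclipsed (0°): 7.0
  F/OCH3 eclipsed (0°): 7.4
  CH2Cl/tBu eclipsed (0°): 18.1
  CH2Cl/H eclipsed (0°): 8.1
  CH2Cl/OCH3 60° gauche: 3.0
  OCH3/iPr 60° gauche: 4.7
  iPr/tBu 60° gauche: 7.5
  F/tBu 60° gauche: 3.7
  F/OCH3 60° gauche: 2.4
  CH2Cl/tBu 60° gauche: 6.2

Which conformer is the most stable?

A (eclipsed): F(0°)/tBu(0°) eclipsed 13.8; iPr(120°)/OCH3(120°) eclipsed 12.7; CH2Cl(240°)/H(240°) eclipsed 8.1 → 34.6 kJ/mol.
B (staggered): F(0°)/tBu(60°) gauche 3.7; iPr(120°)/tBu(60°) gauche 7.5; iPr(120°)/OCH3(180°) gauche 4.7; CH2Cl(240°)/OCH3(180°) gauche 3.0 → 18.9 kJ/mol.
C (staggered): F(0°)/OCH3(300°) gauche 2.4; iPr(120°)/tBu(180°) gauche 7.5; CH2Cl(240°)/tBu(180°) gauche 6.2; CH2Cl(240°)/OCH3(300°) gauche 3.0 → 19.1 kJ/mol.
D (staggered): F(0°)/tBu(300°) gauche 3.7; F(0°)/OCH3(60°) gauche 2.4; iPr(120°)/OCH3(60°) gauche 4.7; CH2Cl(240°)/tBu(300°) gauche 6.2 → 17.0 kJ/mol.
D has the lowest total (17.0 kJ/mol).

D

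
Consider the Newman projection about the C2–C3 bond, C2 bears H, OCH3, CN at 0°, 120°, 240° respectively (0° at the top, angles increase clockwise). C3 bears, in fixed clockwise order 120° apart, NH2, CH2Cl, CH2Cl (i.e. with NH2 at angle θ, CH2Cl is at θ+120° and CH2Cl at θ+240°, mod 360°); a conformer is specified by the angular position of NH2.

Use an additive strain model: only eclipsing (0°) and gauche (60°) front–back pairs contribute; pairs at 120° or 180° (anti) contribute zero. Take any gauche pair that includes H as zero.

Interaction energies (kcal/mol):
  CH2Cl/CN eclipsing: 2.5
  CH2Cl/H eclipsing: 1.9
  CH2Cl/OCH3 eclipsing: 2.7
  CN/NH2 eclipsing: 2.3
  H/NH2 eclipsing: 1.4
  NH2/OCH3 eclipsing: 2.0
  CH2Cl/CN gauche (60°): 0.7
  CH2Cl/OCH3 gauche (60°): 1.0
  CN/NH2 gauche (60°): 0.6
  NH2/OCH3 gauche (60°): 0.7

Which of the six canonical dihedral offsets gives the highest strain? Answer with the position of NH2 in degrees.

240°

NH2 at 0° (eclipsed): H–NH2 eclipsed, OCH3–CH2Cl eclipsed, CN–CH2Cl eclipsed; 1.4 + 2.7 + 2.5 = 6.6 kcal/mol.
NH2 at 60° (staggered): OCH3–NH2 gauche, OCH3–CH2Cl gauche, CN–CH2Cl gauche, CN–CH2Cl gauche; 0.7 + 1.0 + 0.7 + 0.7 = 3.1 kcal/mol.
NH2 at 120° (eclipsed): H–CH2Cl eclipsed, OCH3–NH2 eclipsed, CN–CH2Cl eclipsed; 1.9 + 2.0 + 2.5 = 6.4 kcal/mol.
NH2 at 180° (staggered): OCH3–NH2 gauche, OCH3–CH2Cl gauche, CN–NH2 gauche, CN–CH2Cl gauche; 0.7 + 1.0 + 0.6 + 0.7 = 3.0 kcal/mol.
NH2 at 240° (eclipsed): H–CH2Cl eclipsed, OCH3–CH2Cl eclipsed, CN–NH2 eclipsed; 1.9 + 2.7 + 2.3 = 6.9 kcal/mol.
NH2 at 300° (staggered): OCH3–CH2Cl gauche, OCH3–CH2Cl gauche, CN–NH2 gauche, CN–CH2Cl gauche; 1.0 + 1.0 + 0.6 + 0.7 = 3.3 kcal/mol.
The maximum (6.9 kcal/mol) occurs with NH2 at 240°.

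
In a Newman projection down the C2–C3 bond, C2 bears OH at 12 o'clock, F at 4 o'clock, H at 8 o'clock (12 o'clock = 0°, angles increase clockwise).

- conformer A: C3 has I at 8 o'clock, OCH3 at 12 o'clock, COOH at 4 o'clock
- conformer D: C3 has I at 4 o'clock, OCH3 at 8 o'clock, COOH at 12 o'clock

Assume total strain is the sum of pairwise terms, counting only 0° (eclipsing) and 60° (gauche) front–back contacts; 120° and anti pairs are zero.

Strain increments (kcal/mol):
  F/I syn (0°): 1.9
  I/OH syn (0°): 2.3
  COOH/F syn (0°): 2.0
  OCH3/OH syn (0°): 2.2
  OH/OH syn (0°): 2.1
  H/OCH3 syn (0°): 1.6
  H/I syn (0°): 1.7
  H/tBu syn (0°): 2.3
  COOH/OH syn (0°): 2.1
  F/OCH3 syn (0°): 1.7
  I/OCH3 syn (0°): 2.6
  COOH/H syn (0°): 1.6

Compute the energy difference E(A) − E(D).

+0.3 kcal/mol

A (eclipsed): OH(0°)/OCH3(0°) eclipsed 2.2; F(120°)/COOH(120°) eclipsed 2.0; H(240°)/I(240°) eclipsed 1.7 → 5.9 kcal/mol.
D (eclipsed): OH(0°)/COOH(0°) eclipsed 2.1; F(120°)/I(120°) eclipsed 1.9; H(240°)/OCH3(240°) eclipsed 1.6 → 5.6 kcal/mol.
E(A) − E(D) = 5.9 − 5.6 = +0.3 kcal/mol.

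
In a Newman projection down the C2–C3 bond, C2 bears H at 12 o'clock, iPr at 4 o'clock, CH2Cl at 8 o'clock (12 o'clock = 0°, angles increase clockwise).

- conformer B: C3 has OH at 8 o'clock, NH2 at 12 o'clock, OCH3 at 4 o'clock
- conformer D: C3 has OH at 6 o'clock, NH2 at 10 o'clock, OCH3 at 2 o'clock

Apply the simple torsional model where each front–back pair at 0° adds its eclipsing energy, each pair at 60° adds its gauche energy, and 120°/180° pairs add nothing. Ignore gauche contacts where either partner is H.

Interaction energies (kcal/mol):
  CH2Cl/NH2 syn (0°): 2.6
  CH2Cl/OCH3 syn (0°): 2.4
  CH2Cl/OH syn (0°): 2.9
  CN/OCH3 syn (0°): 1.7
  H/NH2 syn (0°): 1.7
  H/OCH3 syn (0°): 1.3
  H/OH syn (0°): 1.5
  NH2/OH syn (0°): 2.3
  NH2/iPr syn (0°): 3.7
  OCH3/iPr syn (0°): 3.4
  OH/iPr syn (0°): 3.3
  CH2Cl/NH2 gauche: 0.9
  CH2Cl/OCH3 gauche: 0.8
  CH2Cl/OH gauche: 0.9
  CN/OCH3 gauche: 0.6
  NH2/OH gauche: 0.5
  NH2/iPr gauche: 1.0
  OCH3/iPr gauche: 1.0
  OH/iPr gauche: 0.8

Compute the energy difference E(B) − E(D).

B (eclipsed): H–NH2 eclipsed, iPr–OCH3 eclipsed, CH2Cl–OH eclipsed; 1.7 + 3.4 + 2.9 = 8.0 kcal/mol.
D (staggered): iPr–OH gauche, iPr–OCH3 gauche, CH2Cl–OH gauche, CH2Cl–NH2 gauche; 0.8 + 1.0 + 0.9 + 0.9 = 3.6 kcal/mol.
E(B) − E(D) = 8.0 − 3.6 = +4.4 kcal/mol.

+4.4 kcal/mol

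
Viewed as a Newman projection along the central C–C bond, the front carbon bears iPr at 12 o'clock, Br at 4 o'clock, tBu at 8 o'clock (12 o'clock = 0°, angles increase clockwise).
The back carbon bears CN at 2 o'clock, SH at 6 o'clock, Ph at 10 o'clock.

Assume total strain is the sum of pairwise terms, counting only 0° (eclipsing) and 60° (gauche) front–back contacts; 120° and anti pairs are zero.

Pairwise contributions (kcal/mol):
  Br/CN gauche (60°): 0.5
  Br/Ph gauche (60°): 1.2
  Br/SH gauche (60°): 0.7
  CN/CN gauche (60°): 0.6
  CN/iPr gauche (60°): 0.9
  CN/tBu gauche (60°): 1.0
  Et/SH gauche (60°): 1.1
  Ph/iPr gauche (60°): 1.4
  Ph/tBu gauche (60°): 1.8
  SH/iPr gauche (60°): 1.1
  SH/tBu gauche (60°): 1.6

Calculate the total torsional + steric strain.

6.9 kcal/mol

This conformer (staggered): iPr(0°)/CN(60°) gauche 0.9; iPr(0°)/Ph(300°) gauche 1.4; Br(120°)/CN(60°) gauche 0.5; Br(120°)/SH(180°) gauche 0.7; tBu(240°)/SH(180°) gauche 1.6; tBu(240°)/Ph(300°) gauche 1.8 → 6.9 kcal/mol.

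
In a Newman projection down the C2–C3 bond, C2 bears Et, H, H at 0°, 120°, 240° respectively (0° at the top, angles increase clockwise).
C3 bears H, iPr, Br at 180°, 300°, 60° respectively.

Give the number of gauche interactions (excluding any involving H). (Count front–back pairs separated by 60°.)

Non-H gauche pairs: Et(0°)/iPr(300°); Et(0°)/Br(60°) — 2 interactions.

2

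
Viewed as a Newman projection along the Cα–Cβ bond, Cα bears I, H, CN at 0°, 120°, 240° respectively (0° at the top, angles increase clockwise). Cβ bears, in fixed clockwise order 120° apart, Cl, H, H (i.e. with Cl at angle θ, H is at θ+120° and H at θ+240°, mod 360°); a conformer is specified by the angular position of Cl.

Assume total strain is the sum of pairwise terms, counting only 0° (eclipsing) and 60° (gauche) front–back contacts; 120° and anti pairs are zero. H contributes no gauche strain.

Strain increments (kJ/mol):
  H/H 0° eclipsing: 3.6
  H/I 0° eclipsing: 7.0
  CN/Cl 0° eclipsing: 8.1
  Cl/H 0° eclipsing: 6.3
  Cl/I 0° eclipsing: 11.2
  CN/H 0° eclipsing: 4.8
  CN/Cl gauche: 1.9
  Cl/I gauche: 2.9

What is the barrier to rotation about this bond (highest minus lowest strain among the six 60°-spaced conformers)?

17.7 kJ/mol

Cl at 0° (eclipsed): I(0°)/Cl(0°) eclipsed 11.2; H(120°)/H(120°) eclipsed 3.6; CN(240°)/H(240°) eclipsed 4.8 → 19.6 kJ/mol.
Cl at 60° (staggered): I(0°)/Cl(60°) gauche 2.9 → 2.9 kJ/mol.
Cl at 120° (eclipsed): I(0°)/H(0°) eclipsed 7.0; H(120°)/Cl(120°) eclipsed 6.3; CN(240°)/H(240°) eclipsed 4.8 → 18.1 kJ/mol.
Cl at 180° (staggered): CN(240°)/Cl(180°) gauche 1.9 → 1.9 kJ/mol.
Cl at 240° (eclipsed): I(0°)/H(0°) eclipsed 7.0; H(120°)/H(120°) eclipsed 3.6; CN(240°)/Cl(240°) eclipsed 8.1 → 18.7 kJ/mol.
Cl at 300° (staggered): I(0°)/Cl(300°) gauche 2.9; CN(240°)/Cl(300°) gauche 1.9 → 4.8 kJ/mol.
Max at 0° (19.6 kJ/mol), min at 180° (1.9 kJ/mol); barrier = 17.7 kJ/mol.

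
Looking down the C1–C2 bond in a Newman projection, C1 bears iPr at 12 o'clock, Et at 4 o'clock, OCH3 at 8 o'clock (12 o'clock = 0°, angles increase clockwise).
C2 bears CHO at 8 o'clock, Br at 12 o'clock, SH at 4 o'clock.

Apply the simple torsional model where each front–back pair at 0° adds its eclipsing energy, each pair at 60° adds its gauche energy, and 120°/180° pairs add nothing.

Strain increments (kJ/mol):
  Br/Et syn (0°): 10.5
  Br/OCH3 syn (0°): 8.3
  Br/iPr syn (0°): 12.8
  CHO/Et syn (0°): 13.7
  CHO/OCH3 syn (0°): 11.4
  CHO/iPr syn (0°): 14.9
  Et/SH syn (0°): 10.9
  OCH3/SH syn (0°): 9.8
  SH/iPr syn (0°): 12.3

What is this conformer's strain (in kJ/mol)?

This conformer is eclipsed. iPr at 0° is eclipsed with Br at 0° (12.8); Et at 120° is eclipsed with SH at 120° (10.9); OCH3 at 240° is eclipsed with CHO at 240° (11.4). Total 35.1 kJ/mol.

35.1 kJ/mol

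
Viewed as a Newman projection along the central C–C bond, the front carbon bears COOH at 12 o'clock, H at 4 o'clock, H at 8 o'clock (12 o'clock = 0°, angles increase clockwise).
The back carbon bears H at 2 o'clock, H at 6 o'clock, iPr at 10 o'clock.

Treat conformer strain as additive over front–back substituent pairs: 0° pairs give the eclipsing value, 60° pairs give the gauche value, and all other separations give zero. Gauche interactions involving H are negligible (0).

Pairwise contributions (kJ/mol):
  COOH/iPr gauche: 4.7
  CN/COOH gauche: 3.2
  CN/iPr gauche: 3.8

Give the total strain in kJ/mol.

4.7 kJ/mol

This conformer (staggered): COOH–iPr gauche; 4.7 = 4.7 kJ/mol.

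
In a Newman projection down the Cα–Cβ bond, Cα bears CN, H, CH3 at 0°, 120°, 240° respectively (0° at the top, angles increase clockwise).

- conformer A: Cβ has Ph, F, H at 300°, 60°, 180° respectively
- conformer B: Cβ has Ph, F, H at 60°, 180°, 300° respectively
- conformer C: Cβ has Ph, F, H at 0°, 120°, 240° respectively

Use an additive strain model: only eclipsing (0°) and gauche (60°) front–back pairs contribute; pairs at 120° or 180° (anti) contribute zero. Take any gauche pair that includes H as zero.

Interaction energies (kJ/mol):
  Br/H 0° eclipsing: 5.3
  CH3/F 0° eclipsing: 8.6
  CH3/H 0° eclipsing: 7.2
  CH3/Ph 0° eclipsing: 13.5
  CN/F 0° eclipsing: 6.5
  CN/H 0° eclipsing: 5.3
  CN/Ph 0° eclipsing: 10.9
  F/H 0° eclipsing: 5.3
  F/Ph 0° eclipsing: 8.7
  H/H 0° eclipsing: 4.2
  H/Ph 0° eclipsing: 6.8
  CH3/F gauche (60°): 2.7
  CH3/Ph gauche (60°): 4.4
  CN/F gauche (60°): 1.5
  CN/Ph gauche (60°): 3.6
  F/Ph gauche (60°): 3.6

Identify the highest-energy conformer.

A (staggered): CN–Ph gauche, CN–F gauche, CH3–Ph gauche; 3.6 + 1.5 + 4.4 = 9.5 kJ/mol.
B (staggered): CN–Ph gauche, CH3–F gauche; 3.6 + 2.7 = 6.3 kJ/mol.
C (eclipsed): CN–Ph eclipsed, H–F eclipsed, CH3–H eclipsed; 10.9 + 5.3 + 7.2 = 23.4 kJ/mol.
C has the highest total (23.4 kJ/mol).

C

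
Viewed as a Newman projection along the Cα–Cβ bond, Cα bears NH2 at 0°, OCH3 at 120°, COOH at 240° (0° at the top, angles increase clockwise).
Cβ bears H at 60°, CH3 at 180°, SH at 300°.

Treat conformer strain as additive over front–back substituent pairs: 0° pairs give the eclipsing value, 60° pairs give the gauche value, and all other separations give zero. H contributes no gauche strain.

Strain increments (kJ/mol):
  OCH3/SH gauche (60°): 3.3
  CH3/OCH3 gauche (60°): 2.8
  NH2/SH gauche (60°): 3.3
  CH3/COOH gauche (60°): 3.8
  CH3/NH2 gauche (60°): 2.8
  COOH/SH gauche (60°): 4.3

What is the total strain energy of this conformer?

14.2 kJ/mol

This conformer (staggered): NH2(0°)/SH(300°) gauche 3.3; OCH3(120°)/CH3(180°) gauche 2.8; COOH(240°)/CH3(180°) gauche 3.8; COOH(240°)/SH(300°) gauche 4.3 → 14.2 kJ/mol.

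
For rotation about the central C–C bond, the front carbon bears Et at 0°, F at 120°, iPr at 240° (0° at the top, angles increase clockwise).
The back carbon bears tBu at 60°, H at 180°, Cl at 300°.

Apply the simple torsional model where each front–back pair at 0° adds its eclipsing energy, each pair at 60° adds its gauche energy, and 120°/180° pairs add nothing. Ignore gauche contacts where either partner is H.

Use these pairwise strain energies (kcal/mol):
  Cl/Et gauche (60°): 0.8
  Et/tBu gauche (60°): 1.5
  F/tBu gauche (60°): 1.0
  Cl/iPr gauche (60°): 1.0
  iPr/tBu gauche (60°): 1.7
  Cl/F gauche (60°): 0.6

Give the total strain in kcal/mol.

4.3 kcal/mol

This conformer (staggered): Et(0°)/tBu(60°) gauche 1.5; Et(0°)/Cl(300°) gauche 0.8; F(120°)/tBu(60°) gauche 1.0; iPr(240°)/Cl(300°) gauche 1.0 → 4.3 kcal/mol.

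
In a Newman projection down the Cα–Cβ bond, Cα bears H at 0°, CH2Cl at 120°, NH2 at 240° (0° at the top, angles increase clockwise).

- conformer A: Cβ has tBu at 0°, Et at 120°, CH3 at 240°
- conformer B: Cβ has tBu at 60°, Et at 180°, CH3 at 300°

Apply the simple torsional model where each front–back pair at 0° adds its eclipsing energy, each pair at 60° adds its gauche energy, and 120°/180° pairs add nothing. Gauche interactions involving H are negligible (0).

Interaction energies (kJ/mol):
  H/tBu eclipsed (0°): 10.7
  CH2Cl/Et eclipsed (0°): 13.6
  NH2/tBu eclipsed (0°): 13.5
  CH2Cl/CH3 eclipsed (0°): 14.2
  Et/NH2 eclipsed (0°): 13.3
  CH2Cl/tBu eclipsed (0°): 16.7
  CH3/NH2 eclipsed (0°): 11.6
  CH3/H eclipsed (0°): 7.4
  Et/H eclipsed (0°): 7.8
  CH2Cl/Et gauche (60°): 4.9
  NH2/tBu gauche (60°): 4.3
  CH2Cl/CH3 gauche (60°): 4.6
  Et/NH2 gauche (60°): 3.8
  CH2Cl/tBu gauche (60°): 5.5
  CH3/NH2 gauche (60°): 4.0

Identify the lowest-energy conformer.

B

A (eclipsed): H–tBu eclipsed, CH2Cl–Et eclipsed, NH2–CH3 eclipsed; 10.7 + 13.6 + 11.6 = 35.9 kJ/mol.
B (staggered): CH2Cl–tBu gauche, CH2Cl–Et gauche, NH2–Et gauche, NH2–CH3 gauche; 5.5 + 4.9 + 3.8 + 4.0 = 18.2 kJ/mol.
B has the lowest total (18.2 kJ/mol).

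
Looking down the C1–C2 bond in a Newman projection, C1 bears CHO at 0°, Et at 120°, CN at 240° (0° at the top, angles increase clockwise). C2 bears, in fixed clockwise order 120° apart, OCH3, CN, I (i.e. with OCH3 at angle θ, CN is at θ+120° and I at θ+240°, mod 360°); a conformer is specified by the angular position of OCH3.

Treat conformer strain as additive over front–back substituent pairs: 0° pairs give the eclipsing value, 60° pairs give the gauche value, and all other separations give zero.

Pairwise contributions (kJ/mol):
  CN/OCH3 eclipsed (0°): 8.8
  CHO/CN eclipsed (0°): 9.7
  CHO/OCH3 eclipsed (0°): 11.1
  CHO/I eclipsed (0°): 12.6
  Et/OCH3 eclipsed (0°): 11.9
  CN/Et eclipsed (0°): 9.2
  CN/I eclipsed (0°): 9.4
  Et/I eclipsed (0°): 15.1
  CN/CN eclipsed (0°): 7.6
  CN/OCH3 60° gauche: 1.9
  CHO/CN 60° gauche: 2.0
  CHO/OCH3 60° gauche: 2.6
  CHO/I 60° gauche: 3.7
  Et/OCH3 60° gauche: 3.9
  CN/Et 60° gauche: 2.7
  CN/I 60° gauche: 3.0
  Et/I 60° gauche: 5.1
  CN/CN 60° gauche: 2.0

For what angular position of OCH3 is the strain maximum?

240°

OCH3 at 0° (eclipsed): CHO(0°)/OCH3(0°) eclipsed 11.1; Et(120°)/CN(120°) eclipsed 9.2; CN(240°)/I(240°) eclipsed 9.4 → 29.7 kJ/mol.
OCH3 at 60° (staggered): CHO(0°)/OCH3(60°) gauche 2.6; CHO(0°)/I(300°) gauche 3.7; Et(120°)/OCH3(60°) gauche 3.9; Et(120°)/CN(180°) gauche 2.7; CN(240°)/CN(180°) gauche 2.0; CN(240°)/I(300°) gauche 3.0 → 17.9 kJ/mol.
OCH3 at 120° (eclipsed): CHO(0°)/I(0°) eclipsed 12.6; Et(120°)/OCH3(120°) eclipsed 11.9; CN(240°)/CN(240°) eclipsed 7.6 → 32.1 kJ/mol.
OCH3 at 180° (staggered): CHO(0°)/CN(300°) gauche 2.0; CHO(0°)/I(60°) gauche 3.7; Et(120°)/OCH3(180°) gauche 3.9; Et(120°)/I(60°) gauche 5.1; CN(240°)/OCH3(180°) gauche 1.9; CN(240°)/CN(300°) gauche 2.0 → 18.6 kJ/mol.
OCH3 at 240° (eclipsed): CHO(0°)/CN(0°) eclipsed 9.7; Et(120°)/I(120°) eclipsed 15.1; CN(240°)/OCH3(240°) eclipsed 8.8 → 33.6 kJ/mol.
OCH3 at 300° (staggered): CHO(0°)/OCH3(300°) gauche 2.6; CHO(0°)/CN(60°) gauche 2.0; Et(120°)/CN(60°) gauche 2.7; Et(120°)/I(180°) gauche 5.1; CN(240°)/OCH3(300°) gauche 1.9; CN(240°)/I(180°) gauche 3.0 → 17.3 kJ/mol.
The maximum (33.6 kJ/mol) occurs with OCH3 at 240°.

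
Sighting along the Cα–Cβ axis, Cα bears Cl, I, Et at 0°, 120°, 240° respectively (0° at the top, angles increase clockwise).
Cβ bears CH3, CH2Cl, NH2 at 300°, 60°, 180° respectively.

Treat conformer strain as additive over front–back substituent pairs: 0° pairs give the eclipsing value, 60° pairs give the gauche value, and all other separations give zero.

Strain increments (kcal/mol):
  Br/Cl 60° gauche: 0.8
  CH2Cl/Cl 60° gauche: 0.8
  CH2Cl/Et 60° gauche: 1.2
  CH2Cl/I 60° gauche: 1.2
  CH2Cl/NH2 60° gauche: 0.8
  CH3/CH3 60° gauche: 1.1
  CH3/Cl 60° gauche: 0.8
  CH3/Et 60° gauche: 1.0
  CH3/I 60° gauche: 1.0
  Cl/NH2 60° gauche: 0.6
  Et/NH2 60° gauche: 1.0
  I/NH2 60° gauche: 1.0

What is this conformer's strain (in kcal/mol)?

This conformer (staggered): Cl(0°)/CH3(300°) gauche 0.8; Cl(0°)/CH2Cl(60°) gauche 0.8; I(120°)/CH2Cl(60°) gauche 1.2; I(120°)/NH2(180°) gauche 1.0; Et(240°)/CH3(300°) gauche 1.0; Et(240°)/NH2(180°) gauche 1.0 → 5.8 kcal/mol.

5.8 kcal/mol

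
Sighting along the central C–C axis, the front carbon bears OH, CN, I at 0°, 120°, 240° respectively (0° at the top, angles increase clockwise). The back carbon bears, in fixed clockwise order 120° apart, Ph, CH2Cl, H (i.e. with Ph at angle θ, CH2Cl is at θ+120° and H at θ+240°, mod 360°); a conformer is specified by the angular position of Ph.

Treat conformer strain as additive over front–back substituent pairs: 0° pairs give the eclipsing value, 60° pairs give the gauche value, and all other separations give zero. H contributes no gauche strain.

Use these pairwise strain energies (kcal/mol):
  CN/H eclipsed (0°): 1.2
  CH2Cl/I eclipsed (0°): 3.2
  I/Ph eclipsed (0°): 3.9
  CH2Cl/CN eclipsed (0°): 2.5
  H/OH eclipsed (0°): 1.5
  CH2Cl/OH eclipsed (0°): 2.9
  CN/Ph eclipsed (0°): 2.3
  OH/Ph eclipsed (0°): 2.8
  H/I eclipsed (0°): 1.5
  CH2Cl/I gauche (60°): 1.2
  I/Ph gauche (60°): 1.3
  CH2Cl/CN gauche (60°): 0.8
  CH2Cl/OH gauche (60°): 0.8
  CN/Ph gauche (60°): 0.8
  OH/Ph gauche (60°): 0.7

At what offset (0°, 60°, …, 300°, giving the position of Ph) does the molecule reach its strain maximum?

240°

Ph at 0° (eclipsed): OH(0°)/Ph(0°) eclipsed 2.8; CN(120°)/CH2Cl(120°) eclipsed 2.5; I(240°)/H(240°) eclipsed 1.5 → 6.8 kcal/mol.
Ph at 60° (staggered): OH(0°)/Ph(60°) gauche 0.7; CN(120°)/Ph(60°) gauche 0.8; CN(120°)/CH2Cl(180°) gauche 0.8; I(240°)/CH2Cl(180°) gauche 1.2 → 3.5 kcal/mol.
Ph at 120° (eclipsed): OH(0°)/H(0°) eclipsed 1.5; CN(120°)/Ph(120°) eclipsed 2.3; I(240°)/CH2Cl(240°) eclipsed 3.2 → 7.0 kcal/mol.
Ph at 180° (staggered): OH(0°)/CH2Cl(300°) gauche 0.8; CN(120°)/Ph(180°) gauche 0.8; I(240°)/Ph(180°) gauche 1.3; I(240°)/CH2Cl(300°) gauche 1.2 → 4.1 kcal/mol.
Ph at 240° (eclipsed): OH(0°)/CH2Cl(0°) eclipsed 2.9; CN(120°)/H(120°) eclipsed 1.2; I(240°)/Ph(240°) eclipsed 3.9 → 8.0 kcal/mol.
Ph at 300° (staggered): OH(0°)/Ph(300°) gauche 0.7; OH(0°)/CH2Cl(60°) gauche 0.8; CN(120°)/CH2Cl(60°) gauche 0.8; I(240°)/Ph(300°) gauche 1.3 → 3.6 kcal/mol.
The maximum (8.0 kcal/mol) occurs with Ph at 240°.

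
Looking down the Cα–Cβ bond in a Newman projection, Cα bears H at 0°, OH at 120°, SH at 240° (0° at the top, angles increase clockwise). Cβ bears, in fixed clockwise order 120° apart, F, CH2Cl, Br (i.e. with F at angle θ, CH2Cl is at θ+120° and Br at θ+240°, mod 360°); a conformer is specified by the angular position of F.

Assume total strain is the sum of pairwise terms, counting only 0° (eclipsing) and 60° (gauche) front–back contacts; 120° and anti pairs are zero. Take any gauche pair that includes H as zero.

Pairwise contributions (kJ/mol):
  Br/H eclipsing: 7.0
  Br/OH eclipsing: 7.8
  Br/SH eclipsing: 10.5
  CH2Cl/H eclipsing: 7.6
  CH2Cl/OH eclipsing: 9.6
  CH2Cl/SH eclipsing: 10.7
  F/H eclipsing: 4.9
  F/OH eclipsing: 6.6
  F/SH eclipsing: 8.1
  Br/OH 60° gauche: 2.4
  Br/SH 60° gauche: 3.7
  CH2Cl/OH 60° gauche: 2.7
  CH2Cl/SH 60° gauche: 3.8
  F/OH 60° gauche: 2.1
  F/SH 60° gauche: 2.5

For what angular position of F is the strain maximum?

0°

F at 0° (eclipsed): H–F eclipsed, OH–CH2Cl eclipsed, SH–Br eclipsed; 4.9 + 9.6 + 10.5 = 25.0 kJ/mol.
F at 60° (staggered): OH–F gauche, OH–CH2Cl gauche, SH–CH2Cl gauche, SH–Br gauche; 2.1 + 2.7 + 3.8 + 3.7 = 12.3 kJ/mol.
F at 120° (eclipsed): H–Br eclipsed, OH–F eclipsed, SH–CH2Cl eclipsed; 7.0 + 6.6 + 10.7 = 24.3 kJ/mol.
F at 180° (staggered): OH–F gauche, OH–Br gauche, SH–F gauche, SH–CH2Cl gauche; 2.1 + 2.4 + 2.5 + 3.8 = 10.8 kJ/mol.
F at 240° (eclipsed): H–CH2Cl eclipsed, OH–Br eclipsed, SH–F eclipsed; 7.6 + 7.8 + 8.1 = 23.5 kJ/mol.
F at 300° (staggered): OH–CH2Cl gauche, OH–Br gauche, SH–F gauche, SH–Br gauche; 2.7 + 2.4 + 2.5 + 3.7 = 11.3 kJ/mol.
The maximum (25.0 kJ/mol) occurs with F at 0°.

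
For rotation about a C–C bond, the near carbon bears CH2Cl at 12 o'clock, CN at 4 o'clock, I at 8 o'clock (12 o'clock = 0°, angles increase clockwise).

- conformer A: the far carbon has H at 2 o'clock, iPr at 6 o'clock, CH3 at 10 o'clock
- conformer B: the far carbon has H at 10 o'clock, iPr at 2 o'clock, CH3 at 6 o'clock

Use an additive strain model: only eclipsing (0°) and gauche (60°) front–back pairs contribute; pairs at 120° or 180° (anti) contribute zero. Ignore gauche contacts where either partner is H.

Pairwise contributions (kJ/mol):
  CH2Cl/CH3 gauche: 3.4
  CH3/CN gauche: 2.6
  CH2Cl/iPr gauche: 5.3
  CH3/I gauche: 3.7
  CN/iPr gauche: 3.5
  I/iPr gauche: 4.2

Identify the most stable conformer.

A

A (staggered): CH2Cl(0°)/CH3(300°) gauche 3.4; CN(120°)/iPr(180°) gauche 3.5; I(240°)/iPr(180°) gauche 4.2; I(240°)/CH3(300°) gauche 3.7 → 14.8 kJ/mol.
B (staggered): CH2Cl(0°)/iPr(60°) gauche 5.3; CN(120°)/iPr(60°) gauche 3.5; CN(120°)/CH3(180°) gauche 2.6; I(240°)/CH3(180°) gauche 3.7 → 15.1 kJ/mol.
A has the lowest total (14.8 kJ/mol).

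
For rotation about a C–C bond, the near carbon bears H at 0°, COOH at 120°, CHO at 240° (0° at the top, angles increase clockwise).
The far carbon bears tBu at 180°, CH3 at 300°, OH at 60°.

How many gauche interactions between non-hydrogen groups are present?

Non-H gauche pairs: COOH(120°)/tBu(180°); COOH(120°)/OH(60°); CHO(240°)/tBu(180°); CHO(240°)/CH3(300°) — 4 interactions.

4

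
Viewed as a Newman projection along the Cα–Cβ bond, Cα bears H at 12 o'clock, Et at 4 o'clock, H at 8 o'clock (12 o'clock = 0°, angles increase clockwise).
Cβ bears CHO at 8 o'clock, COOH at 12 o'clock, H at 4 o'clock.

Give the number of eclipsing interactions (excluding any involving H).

Every eclipsing pair involves H, so the count is 0.

0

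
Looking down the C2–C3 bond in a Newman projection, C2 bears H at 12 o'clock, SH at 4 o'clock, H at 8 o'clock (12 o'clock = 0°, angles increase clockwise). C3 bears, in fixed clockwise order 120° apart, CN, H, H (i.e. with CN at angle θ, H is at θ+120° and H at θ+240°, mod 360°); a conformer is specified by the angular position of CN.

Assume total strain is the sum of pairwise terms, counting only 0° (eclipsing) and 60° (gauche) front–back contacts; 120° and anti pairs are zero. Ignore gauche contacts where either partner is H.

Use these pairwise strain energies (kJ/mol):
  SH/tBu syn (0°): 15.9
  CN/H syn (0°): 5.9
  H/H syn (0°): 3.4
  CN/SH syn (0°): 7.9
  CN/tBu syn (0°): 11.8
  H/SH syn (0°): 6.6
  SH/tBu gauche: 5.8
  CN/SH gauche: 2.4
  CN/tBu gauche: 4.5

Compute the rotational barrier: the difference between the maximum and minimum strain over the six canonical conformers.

CN at 0° (eclipsed): H–CN eclipsed, SH–H eclipsed, H–H eclipsed; 5.9 + 6.6 + 3.4 = 15.9 kJ/mol.
CN at 60° (staggered): SH–CN gauche; 2.4 = 2.4 kJ/mol.
CN at 120° (eclipsed): H–H eclipsed, SH–CN eclipsed, H–H eclipsed; 3.4 + 7.9 + 3.4 = 14.7 kJ/mol.
CN at 180° (staggered): SH–CN gauche; 2.4 = 2.4 kJ/mol.
CN at 240° (eclipsed): H–H eclipsed, SH–H eclipsed, H–CN eclipsed; 3.4 + 6.6 + 5.9 = 15.9 kJ/mol.
CN at 300° (staggered): no non-H gauche contacts → 0.0 kJ/mol.
Max at 0° (15.9 kJ/mol), min at 300° (0.0 kJ/mol); barrier = 15.9 kJ/mol.

15.9 kJ/mol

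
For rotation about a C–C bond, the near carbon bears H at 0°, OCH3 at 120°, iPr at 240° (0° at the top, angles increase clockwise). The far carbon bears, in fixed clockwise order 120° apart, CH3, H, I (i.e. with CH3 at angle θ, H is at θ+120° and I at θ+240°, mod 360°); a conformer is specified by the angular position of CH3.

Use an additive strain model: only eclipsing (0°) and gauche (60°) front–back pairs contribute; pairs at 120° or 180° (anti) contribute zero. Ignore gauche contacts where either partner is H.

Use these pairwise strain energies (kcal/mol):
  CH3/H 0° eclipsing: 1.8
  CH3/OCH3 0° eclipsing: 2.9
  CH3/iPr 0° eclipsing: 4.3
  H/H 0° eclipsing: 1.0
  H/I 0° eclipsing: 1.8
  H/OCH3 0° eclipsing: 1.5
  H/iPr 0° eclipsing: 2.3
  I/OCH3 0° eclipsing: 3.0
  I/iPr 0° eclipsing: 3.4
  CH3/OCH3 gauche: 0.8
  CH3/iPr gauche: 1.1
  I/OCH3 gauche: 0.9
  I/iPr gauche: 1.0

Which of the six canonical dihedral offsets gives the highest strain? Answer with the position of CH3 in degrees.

240°

CH3 at 0° (eclipsed): H–CH3 eclipsed, OCH3–H eclipsed, iPr–I eclipsed; 1.8 + 1.5 + 3.4 = 6.7 kcal/mol.
CH3 at 60° (staggered): OCH3–CH3 gauche, iPr–I gauche; 0.8 + 1.0 = 1.8 kcal/mol.
CH3 at 120° (eclipsed): H–I eclipsed, OCH3–CH3 eclipsed, iPr–H eclipsed; 1.8 + 2.9 + 2.3 = 7.0 kcal/mol.
CH3 at 180° (staggered): OCH3–CH3 gauche, OCH3–I gauche, iPr–CH3 gauche; 0.8 + 0.9 + 1.1 = 2.8 kcal/mol.
CH3 at 240° (eclipsed): H–H eclipsed, OCH3–I eclipsed, iPr–CH3 eclipsed; 1.0 + 3.0 + 4.3 = 8.3 kcal/mol.
CH3 at 300° (staggered): OCH3–I gauche, iPr–CH3 gauche, iPr–I gauche; 0.9 + 1.1 + 1.0 = 3.0 kcal/mol.
The maximum (8.3 kcal/mol) occurs with CH3 at 240°.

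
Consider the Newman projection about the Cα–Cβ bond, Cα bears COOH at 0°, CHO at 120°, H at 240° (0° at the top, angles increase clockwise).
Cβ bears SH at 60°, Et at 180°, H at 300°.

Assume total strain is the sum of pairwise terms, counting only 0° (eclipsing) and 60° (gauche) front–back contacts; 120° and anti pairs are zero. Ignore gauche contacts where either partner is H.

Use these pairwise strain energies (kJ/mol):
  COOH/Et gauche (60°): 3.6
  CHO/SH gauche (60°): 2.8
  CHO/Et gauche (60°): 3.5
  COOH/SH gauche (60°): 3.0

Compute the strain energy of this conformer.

This conformer (staggered): COOH–SH gauche, CHO–SH gauche, CHO–Et gauche; 3.0 + 2.8 + 3.5 = 9.3 kJ/mol.

9.3 kJ/mol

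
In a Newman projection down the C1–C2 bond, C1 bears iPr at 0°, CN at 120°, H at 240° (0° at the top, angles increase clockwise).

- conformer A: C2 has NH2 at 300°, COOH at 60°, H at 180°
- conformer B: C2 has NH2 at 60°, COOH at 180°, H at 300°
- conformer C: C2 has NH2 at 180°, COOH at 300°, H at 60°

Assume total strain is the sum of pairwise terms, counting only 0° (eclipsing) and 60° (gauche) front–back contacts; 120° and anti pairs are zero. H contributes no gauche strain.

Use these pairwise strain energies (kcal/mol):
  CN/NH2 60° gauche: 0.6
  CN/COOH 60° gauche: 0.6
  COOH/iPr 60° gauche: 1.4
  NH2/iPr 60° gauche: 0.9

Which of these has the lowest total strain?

A (staggered): iPr–NH2 gauche, iPr–COOH gauche, CN–COOH gauche; 0.9 + 1.4 + 0.6 = 2.9 kcal/mol.
B (staggered): iPr–NH2 gauche, CN–NH2 gauche, CN–COOH gauche; 0.9 + 0.6 + 0.6 = 2.1 kcal/mol.
C (staggered): iPr–COOH gauche, CN–NH2 gauche; 1.4 + 0.6 = 2.0 kcal/mol.
C has the lowest total (2.0 kcal/mol).

C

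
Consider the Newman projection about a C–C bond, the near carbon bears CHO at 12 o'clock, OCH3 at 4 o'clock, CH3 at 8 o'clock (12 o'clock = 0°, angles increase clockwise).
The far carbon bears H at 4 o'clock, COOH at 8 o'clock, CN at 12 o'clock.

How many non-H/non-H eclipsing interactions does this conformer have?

Non-H eclipsing pairs: CHO(0°)/CN(0°); CH3(240°)/COOH(240°) — 2 interactions.

2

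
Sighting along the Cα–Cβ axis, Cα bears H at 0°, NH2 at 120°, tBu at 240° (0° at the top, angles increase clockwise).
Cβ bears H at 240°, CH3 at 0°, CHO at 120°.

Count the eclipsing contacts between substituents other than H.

Non-H eclipsing pairs: NH2(120°)/CHO(120°) — 1 interaction.

1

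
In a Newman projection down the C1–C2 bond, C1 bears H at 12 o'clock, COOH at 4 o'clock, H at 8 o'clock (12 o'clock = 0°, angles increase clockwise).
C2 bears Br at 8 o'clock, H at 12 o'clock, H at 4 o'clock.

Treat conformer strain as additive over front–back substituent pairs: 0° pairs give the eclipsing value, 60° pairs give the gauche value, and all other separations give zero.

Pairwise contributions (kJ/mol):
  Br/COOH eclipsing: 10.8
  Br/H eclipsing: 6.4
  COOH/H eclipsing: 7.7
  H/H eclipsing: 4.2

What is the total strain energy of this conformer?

This conformer (eclipsed): H–H eclipsed, COOH–H eclipsed, H–Br eclipsed; 4.2 + 7.7 + 6.4 = 18.3 kJ/mol.

18.3 kJ/mol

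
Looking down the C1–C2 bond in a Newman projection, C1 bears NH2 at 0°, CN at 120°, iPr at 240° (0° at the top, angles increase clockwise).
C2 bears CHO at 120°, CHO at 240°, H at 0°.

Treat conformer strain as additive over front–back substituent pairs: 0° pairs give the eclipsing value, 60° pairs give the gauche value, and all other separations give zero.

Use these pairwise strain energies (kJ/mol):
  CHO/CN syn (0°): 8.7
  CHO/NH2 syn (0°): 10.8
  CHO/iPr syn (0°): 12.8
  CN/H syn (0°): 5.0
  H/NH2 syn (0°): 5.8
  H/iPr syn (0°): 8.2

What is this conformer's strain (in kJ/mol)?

27.3 kJ/mol

This conformer (eclipsed): NH2(0°)/H(0°) eclipsed 5.8; CN(120°)/CHO(120°) eclipsed 8.7; iPr(240°)/CHO(240°) eclipsed 12.8 → 27.3 kJ/mol.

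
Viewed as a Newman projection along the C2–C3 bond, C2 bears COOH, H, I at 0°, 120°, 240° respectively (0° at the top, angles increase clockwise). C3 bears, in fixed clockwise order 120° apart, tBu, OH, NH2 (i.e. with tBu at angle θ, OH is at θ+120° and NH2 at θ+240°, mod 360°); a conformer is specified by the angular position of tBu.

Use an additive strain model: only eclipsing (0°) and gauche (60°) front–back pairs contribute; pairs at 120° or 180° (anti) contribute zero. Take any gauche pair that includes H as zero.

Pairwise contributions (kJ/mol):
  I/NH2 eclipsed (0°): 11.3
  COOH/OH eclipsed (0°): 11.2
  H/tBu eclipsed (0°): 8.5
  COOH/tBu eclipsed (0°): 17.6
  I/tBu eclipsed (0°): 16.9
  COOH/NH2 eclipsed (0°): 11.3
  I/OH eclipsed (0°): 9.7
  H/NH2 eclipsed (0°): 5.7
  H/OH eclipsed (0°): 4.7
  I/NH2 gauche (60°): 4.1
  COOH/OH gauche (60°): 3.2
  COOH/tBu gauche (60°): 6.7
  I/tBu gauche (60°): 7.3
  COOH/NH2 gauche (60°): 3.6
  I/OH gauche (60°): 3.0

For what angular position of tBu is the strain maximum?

tBu at 0° is eclipsed. COOH at 0° is eclipsed with tBu at 0° (17.6); H at 120° is eclipsed with OH at 120° (4.7); I at 240° is eclipsed with NH2 at 240° (11.3). Total 33.6 kJ/mol.
tBu at 60° is staggered. COOH at 0° is gauche with tBu at 60° (6.7); COOH at 0° is gauche with NH2 at 300° (3.6); I at 240° is gauche with OH at 180° (3.0); I at 240° is gauche with NH2 at 300° (4.1). Total 17.4 kJ/mol.
tBu at 120° is eclipsed. COOH at 0° is eclipsed with NH2 at 0° (11.3); H at 120° is eclipsed with tBu at 120° (8.5); I at 240° is eclipsed with OH at 240° (9.7). Total 29.5 kJ/mol.
tBu at 180° is staggered. COOH at 0° is gauche with OH at 300° (3.2); COOH at 0° is gauche with NH2 at 60° (3.6); I at 240° is gauche with tBu at 180° (7.3); I at 240° is gauche with OH at 300° (3.0). Total 17.1 kJ/mol.
tBu at 240° is eclipsed. COOH at 0° is eclipsed with OH at 0° (11.2); H at 120° is eclipsed with NH2 at 120° (5.7); I at 240° is eclipsed with tBu at 240° (16.9). Total 33.8 kJ/mol.
tBu at 300° is staggered. COOH at 0° is gauche with tBu at 300° (6.7); COOH at 0° is gauche with OH at 60° (3.2); I at 240° is gauche with tBu at 300° (7.3); I at 240° is gauche with NH2 at 180° (4.1). Total 21.3 kJ/mol.
The maximum (33.8 kJ/mol) occurs with tBu at 240°.

240°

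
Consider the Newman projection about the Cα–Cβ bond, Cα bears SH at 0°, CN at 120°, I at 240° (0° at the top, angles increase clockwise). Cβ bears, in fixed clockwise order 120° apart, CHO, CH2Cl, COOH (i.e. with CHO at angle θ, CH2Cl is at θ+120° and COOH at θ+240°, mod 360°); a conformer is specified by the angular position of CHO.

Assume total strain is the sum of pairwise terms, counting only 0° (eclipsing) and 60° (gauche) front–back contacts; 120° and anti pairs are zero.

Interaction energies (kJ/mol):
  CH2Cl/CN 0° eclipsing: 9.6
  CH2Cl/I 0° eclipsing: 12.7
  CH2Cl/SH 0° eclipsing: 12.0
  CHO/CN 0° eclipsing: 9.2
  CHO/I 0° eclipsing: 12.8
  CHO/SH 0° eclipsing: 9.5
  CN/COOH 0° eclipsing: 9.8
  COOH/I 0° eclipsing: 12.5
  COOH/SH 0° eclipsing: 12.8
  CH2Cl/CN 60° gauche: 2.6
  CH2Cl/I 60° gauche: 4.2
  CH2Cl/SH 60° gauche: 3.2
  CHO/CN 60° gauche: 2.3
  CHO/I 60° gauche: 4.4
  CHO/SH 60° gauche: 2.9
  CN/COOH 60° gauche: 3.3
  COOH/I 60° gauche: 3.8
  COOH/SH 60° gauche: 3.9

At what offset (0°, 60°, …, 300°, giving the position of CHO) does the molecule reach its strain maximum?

CHO at 0° (eclipsed): SH(0°)/CHO(0°) eclipsed 9.5; CN(120°)/CH2Cl(120°) eclipsed 9.6; I(240°)/COOH(240°) eclipsed 12.5 → 31.6 kJ/mol.
CHO at 60° (staggered): SH(0°)/CHO(60°) gauche 2.9; SH(0°)/COOH(300°) gauche 3.9; CN(120°)/CHO(60°) gauche 2.3; CN(120°)/CH2Cl(180°) gauche 2.6; I(240°)/CH2Cl(180°) gauche 4.2; I(240°)/COOH(300°) gauche 3.8 → 19.7 kJ/mol.
CHO at 120° (eclipsed): SH(0°)/COOH(0°) eclipsed 12.8; CN(120°)/CHO(120°) eclipsed 9.2; I(240°)/CH2Cl(240°) eclipsed 12.7 → 34.7 kJ/mol.
CHO at 180° (staggered): SH(0°)/CH2Cl(300°) gauche 3.2; SH(0°)/COOH(60°) gauche 3.9; CN(120°)/CHO(180°) gauche 2.3; CN(120°)/COOH(60°) gauche 3.3; I(240°)/CHO(180°) gauche 4.4; I(240°)/CH2Cl(300°) gauche 4.2 → 21.3 kJ/mol.
CHO at 240° (eclipsed): SH(0°)/CH2Cl(0°) eclipsed 12.0; CN(120°)/COOH(120°) eclipsed 9.8; I(240°)/CHO(240°) eclipsed 12.8 → 34.6 kJ/mol.
CHO at 300° (staggered): SH(0°)/CHO(300°) gauche 2.9; SH(0°)/CH2Cl(60°) gauche 3.2; CN(120°)/CH2Cl(60°) gauche 2.6; CN(120°)/COOH(180°) gauche 3.3; I(240°)/CHO(300°) gauche 4.4; I(240°)/COOH(180°) gauche 3.8 → 20.2 kJ/mol.
The maximum (34.7 kJ/mol) occurs with CHO at 120°.

120°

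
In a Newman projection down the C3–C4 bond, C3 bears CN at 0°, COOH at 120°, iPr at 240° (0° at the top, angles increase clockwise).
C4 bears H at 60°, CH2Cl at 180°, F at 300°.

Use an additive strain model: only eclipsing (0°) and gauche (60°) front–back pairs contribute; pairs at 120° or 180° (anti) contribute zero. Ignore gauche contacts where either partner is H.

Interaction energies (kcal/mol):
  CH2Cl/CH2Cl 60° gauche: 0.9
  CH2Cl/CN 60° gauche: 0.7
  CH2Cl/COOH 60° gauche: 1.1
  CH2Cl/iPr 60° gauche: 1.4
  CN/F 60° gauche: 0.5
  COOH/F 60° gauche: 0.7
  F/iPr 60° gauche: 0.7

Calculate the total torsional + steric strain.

This conformer (staggered): CN(0°)/F(300°) gauche 0.5; COOH(120°)/CH2Cl(180°) gauche 1.1; iPr(240°)/CH2Cl(180°) gauche 1.4; iPr(240°)/F(300°) gauche 0.7 → 3.7 kcal/mol.

3.7 kcal/mol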